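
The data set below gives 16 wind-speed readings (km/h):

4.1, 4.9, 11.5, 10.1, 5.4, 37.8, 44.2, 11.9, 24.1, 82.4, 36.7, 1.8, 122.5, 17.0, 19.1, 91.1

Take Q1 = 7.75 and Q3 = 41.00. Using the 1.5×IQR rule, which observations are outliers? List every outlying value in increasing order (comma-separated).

91.1, 122.5

IQR = Q3 − Q1 = 41.00 − 7.75 = 33.25.
Lower fence = Q1 − 1.5·IQR = 7.75 − 49.875 = -42.125.
Upper fence = Q3 + 1.5·IQR = 41.00 + 49.875 = 90.875.
91.1 > 90.875 → outlier.
122.5 > 90.875 → outlier.
All remaining values lie within [-42.125, 90.875].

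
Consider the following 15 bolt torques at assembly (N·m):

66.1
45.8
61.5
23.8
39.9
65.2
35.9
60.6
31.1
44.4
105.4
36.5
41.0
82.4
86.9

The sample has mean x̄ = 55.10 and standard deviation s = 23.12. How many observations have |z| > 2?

1

Cutoffs: x̄ ± 2s = [8.86, 101.34].
Outside the cutoffs: 105.4.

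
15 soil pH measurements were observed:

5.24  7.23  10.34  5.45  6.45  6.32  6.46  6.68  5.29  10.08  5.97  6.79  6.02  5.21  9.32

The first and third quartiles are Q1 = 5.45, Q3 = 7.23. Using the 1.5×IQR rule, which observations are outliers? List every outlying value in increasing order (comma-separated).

10.08, 10.34

IQR = Q3 − Q1 = 7.23 − 5.45 = 1.78.
Lower fence = Q1 − 1.5·IQR = 5.45 − 2.67 = 2.78.
Upper fence = Q3 + 1.5·IQR = 7.23 + 2.67 = 9.90.
10.08 > 9.90 → outlier.
10.34 > 9.90 → outlier.
All remaining values lie within [2.78, 9.90].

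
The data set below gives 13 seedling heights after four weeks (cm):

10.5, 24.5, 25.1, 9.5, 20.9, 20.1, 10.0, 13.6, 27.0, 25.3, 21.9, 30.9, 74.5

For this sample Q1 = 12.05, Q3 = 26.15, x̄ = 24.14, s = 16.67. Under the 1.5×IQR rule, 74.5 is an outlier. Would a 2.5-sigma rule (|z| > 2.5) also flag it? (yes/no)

yes

z = (74.5 − 24.14) / 16.67 = 3.02.
|z| = 3.02 > 2.5.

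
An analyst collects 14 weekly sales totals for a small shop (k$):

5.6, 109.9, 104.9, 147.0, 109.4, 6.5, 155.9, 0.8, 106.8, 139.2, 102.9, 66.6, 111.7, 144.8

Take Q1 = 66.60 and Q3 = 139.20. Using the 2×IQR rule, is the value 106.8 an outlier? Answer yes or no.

IQR = Q3 − Q1 = 139.20 − 66.60 = 72.60.
Lower fence = Q1 − 2·IQR = 66.60 − 145.20 = -78.60.
Upper fence = Q3 + 2·IQR = 139.20 + 145.20 = 284.40.
106.8 lies within [-78.60, 284.40].

no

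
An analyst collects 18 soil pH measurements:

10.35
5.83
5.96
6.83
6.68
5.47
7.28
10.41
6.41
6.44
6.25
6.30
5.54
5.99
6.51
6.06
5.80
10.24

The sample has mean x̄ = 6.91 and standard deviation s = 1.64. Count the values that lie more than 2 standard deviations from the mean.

3

Cutoffs: x̄ ± 2s = [3.63, 10.19].
Outside the cutoffs: 10.24, 10.35, 10.41.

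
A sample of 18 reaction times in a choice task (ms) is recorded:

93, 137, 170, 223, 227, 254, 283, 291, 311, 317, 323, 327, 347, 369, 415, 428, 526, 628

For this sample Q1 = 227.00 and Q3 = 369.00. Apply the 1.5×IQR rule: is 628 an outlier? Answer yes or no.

IQR = Q3 − Q1 = 369.00 − 227.00 = 142.00.
Lower fence = Q1 − 1.5·IQR = 227.00 − 213.00 = 14.00.
Upper fence = Q3 + 1.5·IQR = 369.00 + 213.00 = 582.00.
628 lies above the upper fence.

yes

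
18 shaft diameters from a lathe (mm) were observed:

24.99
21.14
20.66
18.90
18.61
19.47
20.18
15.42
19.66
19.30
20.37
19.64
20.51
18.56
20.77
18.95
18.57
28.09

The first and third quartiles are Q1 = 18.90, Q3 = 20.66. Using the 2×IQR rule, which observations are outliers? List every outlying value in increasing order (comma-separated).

IQR = Q3 − Q1 = 20.66 − 18.90 = 1.76.
Lower fence = Q1 − 2·IQR = 18.90 − 3.52 = 15.38.
Upper fence = Q3 + 2·IQR = 20.66 + 3.52 = 24.18.
24.99 > 24.18 → outlier.
28.09 > 24.18 → outlier.
All remaining values lie within [15.38, 24.18].

24.99, 28.09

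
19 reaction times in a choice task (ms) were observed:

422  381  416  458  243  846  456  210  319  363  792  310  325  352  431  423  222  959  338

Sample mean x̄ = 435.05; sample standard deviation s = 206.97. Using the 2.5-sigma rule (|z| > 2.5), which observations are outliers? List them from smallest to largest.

959

Cutoffs at x̄ ± 2.5s: 435.05 ± 2.5·206.97 = [-82.375, 952.475].
959: z = 2.53, |z| > 2.5 → outlier.
Every other value lies within [-82.375, 952.475].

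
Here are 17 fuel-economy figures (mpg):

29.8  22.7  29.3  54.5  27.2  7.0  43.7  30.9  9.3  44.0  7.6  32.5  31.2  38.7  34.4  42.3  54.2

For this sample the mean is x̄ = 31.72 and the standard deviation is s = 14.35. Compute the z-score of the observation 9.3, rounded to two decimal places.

-1.56

z = (9.3 − 31.72) / 14.35 = -1.56.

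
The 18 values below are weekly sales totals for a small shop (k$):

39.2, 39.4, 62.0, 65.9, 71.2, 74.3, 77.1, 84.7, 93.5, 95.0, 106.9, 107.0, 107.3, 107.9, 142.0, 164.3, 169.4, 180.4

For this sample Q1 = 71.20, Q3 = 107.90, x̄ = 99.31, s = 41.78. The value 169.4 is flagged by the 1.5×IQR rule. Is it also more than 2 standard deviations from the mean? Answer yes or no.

no

z = (169.4 − 99.31) / 41.78 = 1.68.
|z| = 1.68 ≤ 2.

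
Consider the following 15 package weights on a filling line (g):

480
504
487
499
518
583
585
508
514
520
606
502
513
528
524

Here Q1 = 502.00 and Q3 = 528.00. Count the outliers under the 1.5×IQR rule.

3

IQR = 26.00; fences at 502.00 − 39.00 = 463.00 and 528.00 + 39.00 = 567.00.
Outside the cutoffs: 583, 585, 606.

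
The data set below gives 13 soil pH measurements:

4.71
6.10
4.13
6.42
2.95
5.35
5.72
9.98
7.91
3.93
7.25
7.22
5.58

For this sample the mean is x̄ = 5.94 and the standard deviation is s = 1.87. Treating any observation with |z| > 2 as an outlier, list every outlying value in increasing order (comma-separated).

9.98

Cutoffs at x̄ ± 2s: 5.94 ± 2·1.87 = [2.20, 9.68].
9.98: z = 2.16, |z| > 2 → outlier.
Every other value lies within [2.20, 9.68].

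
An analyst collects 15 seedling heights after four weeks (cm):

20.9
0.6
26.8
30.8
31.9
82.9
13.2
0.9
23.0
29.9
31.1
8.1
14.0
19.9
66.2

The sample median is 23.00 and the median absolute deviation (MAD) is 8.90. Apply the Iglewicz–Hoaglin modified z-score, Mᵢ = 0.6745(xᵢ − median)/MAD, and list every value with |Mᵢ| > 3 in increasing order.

66.2, 82.9

|Mᵢ| > 3 ⇔ |xᵢ − 23.00| > 3·8.90/0.6745 = 39.58.
So outliers lie outside [-16.58, 62.58].
66.2: M = 3.27 → outlier.
82.9: M = 4.54 → outlier.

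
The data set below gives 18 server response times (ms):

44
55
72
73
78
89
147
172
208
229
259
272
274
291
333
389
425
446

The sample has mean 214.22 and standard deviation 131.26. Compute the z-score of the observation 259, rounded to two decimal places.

z = (259 − 214.22) / 131.26 = 0.34.

0.34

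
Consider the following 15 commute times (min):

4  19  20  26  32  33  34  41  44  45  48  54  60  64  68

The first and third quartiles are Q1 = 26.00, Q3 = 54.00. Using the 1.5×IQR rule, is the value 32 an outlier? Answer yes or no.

no

IQR = Q3 − Q1 = 54.00 − 26.00 = 28.00.
Lower fence = Q1 − 1.5·IQR = 26.00 − 42.00 = -16.00.
Upper fence = Q3 + 1.5·IQR = 54.00 + 42.00 = 96.00.
32 lies within [-16.00, 96.00].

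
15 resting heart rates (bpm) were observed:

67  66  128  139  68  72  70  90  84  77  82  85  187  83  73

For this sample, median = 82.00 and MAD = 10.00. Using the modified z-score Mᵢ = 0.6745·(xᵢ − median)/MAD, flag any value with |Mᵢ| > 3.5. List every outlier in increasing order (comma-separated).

|Mᵢ| > 3.5 ⇔ |xᵢ − 82.00| > 3.5·10.00/0.6745 = 51.89.
So outliers lie outside [30.11, 133.89].
139: M = 3.84 → outlier.
187: M = 7.08 → outlier.

139, 187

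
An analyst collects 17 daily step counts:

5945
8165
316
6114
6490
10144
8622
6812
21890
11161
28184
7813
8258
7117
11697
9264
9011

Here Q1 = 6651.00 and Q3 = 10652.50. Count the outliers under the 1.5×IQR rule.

3

IQR = 4001.50; fences at 6651.00 − 6002.25 = 648.75 and 10652.50 + 6002.25 = 16654.75.
Outside the cutoffs: 316, 21890, 28184.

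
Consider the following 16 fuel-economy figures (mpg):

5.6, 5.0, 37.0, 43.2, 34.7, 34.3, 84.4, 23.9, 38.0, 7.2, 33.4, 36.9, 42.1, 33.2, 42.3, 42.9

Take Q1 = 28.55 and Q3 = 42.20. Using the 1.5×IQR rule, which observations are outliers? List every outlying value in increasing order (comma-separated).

IQR = Q3 − Q1 = 42.20 − 28.55 = 13.65.
Lower fence = Q1 − 1.5·IQR = 28.55 − 20.475 = 8.075.
Upper fence = Q3 + 1.5·IQR = 42.20 + 20.475 = 62.675.
5.0 < 8.075 → outlier.
5.6 < 8.075 → outlier.
7.2 < 8.075 → outlier.
84.4 > 62.675 → outlier.
All remaining values lie within [8.075, 62.675].

5.0, 5.6, 7.2, 84.4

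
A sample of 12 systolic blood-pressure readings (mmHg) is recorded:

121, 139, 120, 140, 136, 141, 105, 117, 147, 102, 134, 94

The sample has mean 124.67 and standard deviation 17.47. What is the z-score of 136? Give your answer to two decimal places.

z = (136 − 124.67) / 17.47 = 0.65.

0.65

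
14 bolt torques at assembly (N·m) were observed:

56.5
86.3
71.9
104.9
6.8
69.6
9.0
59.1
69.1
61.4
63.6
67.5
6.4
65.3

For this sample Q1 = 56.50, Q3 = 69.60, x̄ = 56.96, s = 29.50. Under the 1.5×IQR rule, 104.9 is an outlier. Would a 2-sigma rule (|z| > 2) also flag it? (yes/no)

z = (104.9 − 56.96) / 29.50 = 1.63.
|z| = 1.63 ≤ 2.

no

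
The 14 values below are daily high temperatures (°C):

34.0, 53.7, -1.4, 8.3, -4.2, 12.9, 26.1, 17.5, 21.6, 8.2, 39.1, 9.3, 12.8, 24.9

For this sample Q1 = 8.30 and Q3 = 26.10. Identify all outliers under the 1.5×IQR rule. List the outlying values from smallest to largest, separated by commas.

IQR = Q3 − Q1 = 26.10 − 8.30 = 17.80.
Lower fence = Q1 − 1.5·IQR = 8.30 − 26.70 = -18.40.
Upper fence = Q3 + 1.5·IQR = 26.10 + 26.70 = 52.80.
53.7 > 52.80 → outlier.
All remaining values lie within [-18.40, 52.80].

53.7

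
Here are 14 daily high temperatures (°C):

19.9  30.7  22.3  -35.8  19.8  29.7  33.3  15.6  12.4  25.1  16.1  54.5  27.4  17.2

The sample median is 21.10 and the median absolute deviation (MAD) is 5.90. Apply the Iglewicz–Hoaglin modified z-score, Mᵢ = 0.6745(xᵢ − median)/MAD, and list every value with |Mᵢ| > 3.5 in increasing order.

|Mᵢ| > 3.5 ⇔ |xᵢ − 21.10| > 3.5·5.90/0.6745 = 30.62.
So outliers lie outside [-9.52, 51.72].
-35.8: M = -6.50 → outlier.
54.5: M = 3.82 → outlier.

-35.8, 54.5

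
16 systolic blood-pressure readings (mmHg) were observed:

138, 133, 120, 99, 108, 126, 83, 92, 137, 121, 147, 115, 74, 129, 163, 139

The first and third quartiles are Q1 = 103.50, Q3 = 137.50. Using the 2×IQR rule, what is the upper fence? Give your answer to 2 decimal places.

205.50

IQR = Q3 − Q1 = 137.50 − 103.50 = 34.00.
Lower fence = Q1 − 2·IQR = 103.50 − 68.00 = 35.50.
Upper fence = Q3 + 2·IQR = 137.50 + 68.00 = 205.50.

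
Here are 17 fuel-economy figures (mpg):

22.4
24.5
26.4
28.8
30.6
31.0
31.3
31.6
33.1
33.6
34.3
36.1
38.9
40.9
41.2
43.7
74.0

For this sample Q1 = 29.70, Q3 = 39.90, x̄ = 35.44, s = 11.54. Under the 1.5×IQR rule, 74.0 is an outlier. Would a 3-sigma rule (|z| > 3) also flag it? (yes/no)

z = (74.0 − 35.44) / 11.54 = 3.34.
|z| = 3.34 > 3.

yes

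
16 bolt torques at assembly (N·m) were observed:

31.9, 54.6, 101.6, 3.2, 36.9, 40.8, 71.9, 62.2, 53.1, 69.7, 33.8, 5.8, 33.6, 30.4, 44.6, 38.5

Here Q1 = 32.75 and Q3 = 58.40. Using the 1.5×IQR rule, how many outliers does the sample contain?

IQR = 25.65; fences at 32.75 − 38.475 = -5.725 and 58.40 + 38.475 = 96.875.
Outside the cutoffs: 101.6.

1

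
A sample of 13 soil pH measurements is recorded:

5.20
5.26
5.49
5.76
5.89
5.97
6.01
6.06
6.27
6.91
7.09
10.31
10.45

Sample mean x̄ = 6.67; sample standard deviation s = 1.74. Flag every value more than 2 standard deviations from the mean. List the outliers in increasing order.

Cutoffs at x̄ ± 2s: 6.67 ± 2·1.74 = [3.19, 10.15].
10.31: z = 2.09, |z| > 2 → outlier.
10.45: z = 2.17, |z| > 2 → outlier.
Every other value lies within [3.19, 10.15].

10.31, 10.45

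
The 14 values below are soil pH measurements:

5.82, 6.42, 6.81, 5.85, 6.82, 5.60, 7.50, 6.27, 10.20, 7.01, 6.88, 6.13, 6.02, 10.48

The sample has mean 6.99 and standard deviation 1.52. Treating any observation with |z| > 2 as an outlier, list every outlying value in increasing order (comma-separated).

10.20, 10.48

Cutoffs at x̄ ± 2s: 6.99 ± 2·1.52 = [3.95, 10.03].
10.20: z = 2.11, |z| > 2 → outlier.
10.48: z = 2.30, |z| > 2 → outlier.
Every other value lies within [3.95, 10.03].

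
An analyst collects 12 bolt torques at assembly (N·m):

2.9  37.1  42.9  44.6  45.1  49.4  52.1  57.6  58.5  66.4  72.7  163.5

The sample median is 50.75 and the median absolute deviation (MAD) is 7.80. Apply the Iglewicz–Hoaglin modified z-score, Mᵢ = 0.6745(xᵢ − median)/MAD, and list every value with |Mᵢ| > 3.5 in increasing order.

|Mᵢ| > 3.5 ⇔ |xᵢ − 50.75| > 3.5·7.80/0.6745 = 40.47.
So outliers lie outside [10.28, 91.22].
2.9: M = -4.14 → outlier.
163.5: M = 9.75 → outlier.

2.9, 163.5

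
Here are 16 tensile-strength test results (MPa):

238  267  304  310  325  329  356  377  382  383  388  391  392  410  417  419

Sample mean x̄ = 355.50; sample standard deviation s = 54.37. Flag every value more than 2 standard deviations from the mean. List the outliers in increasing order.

Cutoffs at x̄ ± 2s: 355.50 ± 2·54.37 = [246.76, 464.24].
238: z = -2.16, |z| > 2 → outlier.
Every other value lies within [246.76, 464.24].

238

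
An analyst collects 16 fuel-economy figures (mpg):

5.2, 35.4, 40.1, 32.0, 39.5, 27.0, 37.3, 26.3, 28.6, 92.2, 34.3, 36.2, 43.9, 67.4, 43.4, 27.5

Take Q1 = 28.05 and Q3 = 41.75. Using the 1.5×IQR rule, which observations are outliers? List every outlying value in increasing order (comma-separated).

IQR = Q3 − Q1 = 41.75 − 28.05 = 13.70.
Lower fence = Q1 − 1.5·IQR = 28.05 − 20.55 = 7.50.
Upper fence = Q3 + 1.5·IQR = 41.75 + 20.55 = 62.30.
5.2 < 7.50 → outlier.
67.4 > 62.30 → outlier.
92.2 > 62.30 → outlier.
All remaining values lie within [7.50, 62.30].

5.2, 67.4, 92.2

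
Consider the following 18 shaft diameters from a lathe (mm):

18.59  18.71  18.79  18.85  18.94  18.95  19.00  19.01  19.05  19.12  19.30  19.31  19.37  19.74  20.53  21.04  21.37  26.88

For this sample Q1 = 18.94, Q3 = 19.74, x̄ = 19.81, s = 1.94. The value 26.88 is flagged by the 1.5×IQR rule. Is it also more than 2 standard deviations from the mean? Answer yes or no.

yes

z = (26.88 − 19.81) / 1.94 = 3.64.
|z| = 3.64 > 2.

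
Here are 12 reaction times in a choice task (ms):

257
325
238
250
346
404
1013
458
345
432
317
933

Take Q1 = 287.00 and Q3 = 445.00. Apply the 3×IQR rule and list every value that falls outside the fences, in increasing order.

IQR = Q3 − Q1 = 445.00 − 287.00 = 158.00.
Lower fence = Q1 − 3·IQR = 287.00 − 474.00 = -187.00.
Upper fence = Q3 + 3·IQR = 445.00 + 474.00 = 919.00.
933 > 919.00 → outlier.
1013 > 919.00 → outlier.
All remaining values lie within [-187.00, 919.00].

933, 1013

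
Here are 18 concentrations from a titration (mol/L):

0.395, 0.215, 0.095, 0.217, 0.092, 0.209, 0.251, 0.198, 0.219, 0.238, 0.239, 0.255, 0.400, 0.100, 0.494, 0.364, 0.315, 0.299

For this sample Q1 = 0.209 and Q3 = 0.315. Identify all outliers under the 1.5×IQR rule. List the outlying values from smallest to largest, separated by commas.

0.494

IQR = Q3 − Q1 = 0.315 − 0.209 = 0.106.
Lower fence = Q1 − 1.5·IQR = 0.209 − 0.159 = 0.050.
Upper fence = Q3 + 1.5·IQR = 0.315 + 0.159 = 0.474.
0.494 > 0.474 → outlier.
All remaining values lie within [0.050, 0.474].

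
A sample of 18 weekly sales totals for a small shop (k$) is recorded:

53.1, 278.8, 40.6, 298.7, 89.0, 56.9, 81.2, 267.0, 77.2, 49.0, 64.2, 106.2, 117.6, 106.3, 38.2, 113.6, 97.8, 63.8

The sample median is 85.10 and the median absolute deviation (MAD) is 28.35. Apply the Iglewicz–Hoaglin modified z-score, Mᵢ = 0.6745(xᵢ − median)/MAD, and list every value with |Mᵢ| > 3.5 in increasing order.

|Mᵢ| > 3.5 ⇔ |xᵢ − 85.10| > 3.5·28.35/0.6745 = 147.11.
So outliers lie outside [-62.01, 232.21].
267.0: M = 4.33 → outlier.
278.8: M = 4.61 → outlier.
298.7: M = 5.08 → outlier.

267.0, 278.8, 298.7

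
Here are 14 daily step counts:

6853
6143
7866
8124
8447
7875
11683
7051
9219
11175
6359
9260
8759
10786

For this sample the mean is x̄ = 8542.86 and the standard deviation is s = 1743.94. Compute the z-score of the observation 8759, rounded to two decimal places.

z = (8759 − 8542.86) / 1743.94 = 0.12.

0.12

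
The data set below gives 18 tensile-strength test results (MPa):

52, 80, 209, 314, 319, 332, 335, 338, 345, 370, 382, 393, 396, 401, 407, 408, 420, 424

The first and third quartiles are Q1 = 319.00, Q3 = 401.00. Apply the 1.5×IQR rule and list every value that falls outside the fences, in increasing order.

52, 80

IQR = Q3 − Q1 = 401.00 − 319.00 = 82.00.
Lower fence = Q1 − 1.5·IQR = 319.00 − 123.00 = 196.00.
Upper fence = Q3 + 1.5·IQR = 401.00 + 123.00 = 524.00.
52 < 196.00 → outlier.
80 < 196.00 → outlier.
All remaining values lie within [196.00, 524.00].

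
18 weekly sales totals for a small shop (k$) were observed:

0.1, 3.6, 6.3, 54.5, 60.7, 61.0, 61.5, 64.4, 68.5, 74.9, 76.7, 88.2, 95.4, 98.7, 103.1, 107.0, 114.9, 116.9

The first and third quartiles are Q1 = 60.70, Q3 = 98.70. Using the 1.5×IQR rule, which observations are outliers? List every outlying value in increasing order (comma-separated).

0.1, 3.6

IQR = Q3 − Q1 = 98.70 − 60.70 = 38.00.
Lower fence = Q1 − 1.5·IQR = 60.70 − 57.00 = 3.70.
Upper fence = Q3 + 1.5·IQR = 98.70 + 57.00 = 155.70.
0.1 < 3.70 → outlier.
3.6 < 3.70 → outlier.
All remaining values lie within [3.70, 155.70].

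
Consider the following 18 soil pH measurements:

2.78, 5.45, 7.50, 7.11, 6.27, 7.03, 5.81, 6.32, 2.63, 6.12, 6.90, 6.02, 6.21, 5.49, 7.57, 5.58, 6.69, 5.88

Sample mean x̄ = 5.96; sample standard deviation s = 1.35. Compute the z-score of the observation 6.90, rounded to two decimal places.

0.70

z = (6.90 − 5.96) / 1.35 = 0.70.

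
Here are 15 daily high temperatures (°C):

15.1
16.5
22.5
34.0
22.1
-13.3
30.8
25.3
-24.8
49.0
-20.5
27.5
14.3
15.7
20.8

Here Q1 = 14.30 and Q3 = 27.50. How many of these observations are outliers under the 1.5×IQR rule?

IQR = 13.20; fences at 14.30 − 19.80 = -5.50 and 27.50 + 19.80 = 47.30.
Outside the cutoffs: -24.8, -20.5, -13.3, 49.0.

4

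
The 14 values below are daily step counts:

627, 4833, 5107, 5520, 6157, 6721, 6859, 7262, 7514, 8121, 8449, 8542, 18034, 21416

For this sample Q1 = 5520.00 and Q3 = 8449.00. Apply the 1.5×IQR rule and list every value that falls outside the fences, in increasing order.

IQR = Q3 − Q1 = 8449.00 − 5520.00 = 2929.00.
Lower fence = Q1 − 1.5·IQR = 5520.00 − 4393.50 = 1126.50.
Upper fence = Q3 + 1.5·IQR = 8449.00 + 4393.50 = 12842.50.
627 < 1126.50 → outlier.
18034 > 12842.50 → outlier.
21416 > 12842.50 → outlier.
All remaining values lie within [1126.50, 12842.50].

627, 18034, 21416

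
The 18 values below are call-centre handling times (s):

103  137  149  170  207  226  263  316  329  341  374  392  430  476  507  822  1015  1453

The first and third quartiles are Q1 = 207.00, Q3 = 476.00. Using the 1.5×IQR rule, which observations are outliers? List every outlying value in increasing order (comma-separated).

IQR = Q3 − Q1 = 476.00 − 207.00 = 269.00.
Lower fence = Q1 − 1.5·IQR = 207.00 − 403.50 = -196.50.
Upper fence = Q3 + 1.5·IQR = 476.00 + 403.50 = 879.50.
1015 > 879.50 → outlier.
1453 > 879.50 → outlier.
All remaining values lie within [-196.50, 879.50].

1015, 1453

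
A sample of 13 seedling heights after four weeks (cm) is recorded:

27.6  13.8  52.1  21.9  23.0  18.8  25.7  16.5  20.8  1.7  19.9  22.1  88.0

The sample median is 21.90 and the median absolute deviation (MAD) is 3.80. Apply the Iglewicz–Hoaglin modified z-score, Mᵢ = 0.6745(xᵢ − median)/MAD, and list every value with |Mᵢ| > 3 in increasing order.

|Mᵢ| > 3 ⇔ |xᵢ − 21.90| > 3·3.80/0.6745 = 16.90.
So outliers lie outside [5.00, 38.80].
1.7: M = -3.59 → outlier.
52.1: M = 5.36 → outlier.
88.0: M = 11.73 → outlier.

1.7, 52.1, 88.0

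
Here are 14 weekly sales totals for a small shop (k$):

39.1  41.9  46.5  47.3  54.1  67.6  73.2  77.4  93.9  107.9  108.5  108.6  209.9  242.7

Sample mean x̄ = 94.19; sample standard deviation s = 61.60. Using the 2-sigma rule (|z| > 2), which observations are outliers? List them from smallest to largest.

Cutoffs at x̄ ± 2s: 94.19 ± 2·61.60 = [-29.01, 217.39].
242.7: z = 2.41, |z| > 2 → outlier.
Every other value lies within [-29.01, 217.39].

242.7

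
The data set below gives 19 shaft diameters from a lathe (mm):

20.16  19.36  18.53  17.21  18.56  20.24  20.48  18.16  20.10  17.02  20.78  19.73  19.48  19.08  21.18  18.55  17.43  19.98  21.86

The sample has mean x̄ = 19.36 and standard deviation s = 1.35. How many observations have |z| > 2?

0

Cutoffs: x̄ ± 2s = [16.66, 22.06].
Every value lies within the cutoffs.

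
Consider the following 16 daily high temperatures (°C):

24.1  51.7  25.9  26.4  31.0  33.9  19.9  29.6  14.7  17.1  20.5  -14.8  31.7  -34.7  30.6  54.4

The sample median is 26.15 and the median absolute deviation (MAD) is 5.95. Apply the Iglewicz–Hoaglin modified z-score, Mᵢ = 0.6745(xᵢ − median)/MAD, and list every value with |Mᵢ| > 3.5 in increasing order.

-34.7, -14.8

|Mᵢ| > 3.5 ⇔ |xᵢ − 26.15| > 3.5·5.95/0.6745 = 30.87.
So outliers lie outside [-4.72, 57.02].
-34.7: M = -6.90 → outlier.
-14.8: M = -4.64 → outlier.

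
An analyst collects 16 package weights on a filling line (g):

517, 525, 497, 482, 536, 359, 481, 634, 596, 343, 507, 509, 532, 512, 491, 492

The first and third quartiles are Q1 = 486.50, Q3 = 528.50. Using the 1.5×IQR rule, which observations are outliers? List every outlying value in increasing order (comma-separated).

IQR = Q3 − Q1 = 528.50 − 486.50 = 42.00.
Lower fence = Q1 − 1.5·IQR = 486.50 − 63.00 = 423.50.
Upper fence = Q3 + 1.5·IQR = 528.50 + 63.00 = 591.50.
343 < 423.50 → outlier.
359 < 423.50 → outlier.
596 > 591.50 → outlier.
634 > 591.50 → outlier.
All remaining values lie within [423.50, 591.50].

343, 359, 596, 634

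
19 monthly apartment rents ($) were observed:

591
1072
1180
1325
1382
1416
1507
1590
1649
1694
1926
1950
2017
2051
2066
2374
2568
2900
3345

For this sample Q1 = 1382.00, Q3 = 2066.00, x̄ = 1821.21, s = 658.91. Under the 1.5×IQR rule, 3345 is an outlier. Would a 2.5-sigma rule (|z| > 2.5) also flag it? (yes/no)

z = (3345 − 1821.21) / 658.91 = 2.31.
|z| = 2.31 ≤ 2.5.

no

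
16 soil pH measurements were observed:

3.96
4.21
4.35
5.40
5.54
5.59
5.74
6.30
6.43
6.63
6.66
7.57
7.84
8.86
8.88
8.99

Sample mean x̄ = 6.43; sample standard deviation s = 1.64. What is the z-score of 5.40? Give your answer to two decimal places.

-0.63

z = (5.40 − 6.43) / 1.64 = -0.63.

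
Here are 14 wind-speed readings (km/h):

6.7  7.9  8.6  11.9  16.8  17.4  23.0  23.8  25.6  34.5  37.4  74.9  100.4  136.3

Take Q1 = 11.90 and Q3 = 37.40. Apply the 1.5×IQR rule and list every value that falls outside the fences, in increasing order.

IQR = Q3 − Q1 = 37.40 − 11.90 = 25.50.
Lower fence = Q1 − 1.5·IQR = 11.90 − 38.25 = -26.35.
Upper fence = Q3 + 1.5·IQR = 37.40 + 38.25 = 75.65.
100.4 > 75.65 → outlier.
136.3 > 75.65 → outlier.
All remaining values lie within [-26.35, 75.65].

100.4, 136.3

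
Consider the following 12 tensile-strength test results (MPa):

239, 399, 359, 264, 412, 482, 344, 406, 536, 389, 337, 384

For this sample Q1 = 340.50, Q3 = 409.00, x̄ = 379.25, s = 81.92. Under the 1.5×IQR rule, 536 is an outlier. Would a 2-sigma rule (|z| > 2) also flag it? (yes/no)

no

z = (536 − 379.25) / 81.92 = 1.91.
|z| = 1.91 ≤ 2.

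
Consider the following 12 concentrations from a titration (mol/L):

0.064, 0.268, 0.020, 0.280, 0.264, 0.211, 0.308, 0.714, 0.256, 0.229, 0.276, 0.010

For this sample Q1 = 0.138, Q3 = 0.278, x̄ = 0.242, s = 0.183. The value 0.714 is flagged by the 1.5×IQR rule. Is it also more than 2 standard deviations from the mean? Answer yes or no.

yes

z = (0.714 − 0.242) / 0.183 = 2.58.
|z| = 2.58 > 2.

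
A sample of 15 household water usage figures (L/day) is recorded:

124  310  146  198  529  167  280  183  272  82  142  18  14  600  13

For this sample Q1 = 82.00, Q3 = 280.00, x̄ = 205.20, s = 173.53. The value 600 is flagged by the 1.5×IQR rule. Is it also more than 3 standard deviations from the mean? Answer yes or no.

z = (600 − 205.20) / 173.53 = 2.28.
|z| = 2.28 ≤ 3.

no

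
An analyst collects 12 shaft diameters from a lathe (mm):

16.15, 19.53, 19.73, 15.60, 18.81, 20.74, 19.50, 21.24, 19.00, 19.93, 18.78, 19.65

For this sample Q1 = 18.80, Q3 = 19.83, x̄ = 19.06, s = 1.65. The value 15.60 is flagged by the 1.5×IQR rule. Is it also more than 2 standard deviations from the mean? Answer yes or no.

yes

z = (15.60 − 19.06) / 1.65 = -2.10.
|z| = 2.10 > 2.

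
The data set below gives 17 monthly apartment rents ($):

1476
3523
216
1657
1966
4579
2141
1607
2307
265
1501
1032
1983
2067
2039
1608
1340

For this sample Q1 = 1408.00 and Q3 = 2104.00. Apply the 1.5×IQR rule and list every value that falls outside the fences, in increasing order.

216, 265, 3523, 4579

IQR = Q3 − Q1 = 2104.00 − 1408.00 = 696.00.
Lower fence = Q1 − 1.5·IQR = 1408.00 − 1044.00 = 364.00.
Upper fence = Q3 + 1.5·IQR = 2104.00 + 1044.00 = 3148.00.
216 < 364.00 → outlier.
265 < 364.00 → outlier.
3523 > 3148.00 → outlier.
4579 > 3148.00 → outlier.
All remaining values lie within [364.00, 3148.00].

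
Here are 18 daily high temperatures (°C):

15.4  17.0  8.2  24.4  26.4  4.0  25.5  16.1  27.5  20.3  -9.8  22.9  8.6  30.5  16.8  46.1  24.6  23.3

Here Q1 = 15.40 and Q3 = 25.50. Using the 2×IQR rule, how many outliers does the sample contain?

IQR = 10.10; fences at 15.40 − 20.20 = -4.80 and 25.50 + 20.20 = 45.70.
Outside the cutoffs: -9.8, 46.1.

2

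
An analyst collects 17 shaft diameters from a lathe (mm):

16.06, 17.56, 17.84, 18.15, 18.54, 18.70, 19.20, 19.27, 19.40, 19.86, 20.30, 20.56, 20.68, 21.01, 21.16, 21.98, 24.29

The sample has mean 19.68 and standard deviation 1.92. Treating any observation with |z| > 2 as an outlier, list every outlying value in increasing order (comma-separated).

24.29

Cutoffs at x̄ ± 2s: 19.68 ± 2·1.92 = [15.84, 23.52].
24.29: z = 2.40, |z| > 2 → outlier.
Every other value lies within [15.84, 23.52].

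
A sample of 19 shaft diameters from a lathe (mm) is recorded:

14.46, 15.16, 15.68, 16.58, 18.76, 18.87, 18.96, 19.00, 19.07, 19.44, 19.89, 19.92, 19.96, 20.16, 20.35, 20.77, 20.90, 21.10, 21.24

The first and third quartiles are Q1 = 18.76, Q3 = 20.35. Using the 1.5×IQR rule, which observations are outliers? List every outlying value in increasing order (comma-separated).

IQR = Q3 − Q1 = 20.35 − 18.76 = 1.59.
Lower fence = Q1 − 1.5·IQR = 18.76 − 2.385 = 16.375.
Upper fence = Q3 + 1.5·IQR = 20.35 + 2.385 = 22.735.
14.46 < 16.375 → outlier.
15.16 < 16.375 → outlier.
15.68 < 16.375 → outlier.
All remaining values lie within [16.375, 22.735].

14.46, 15.16, 15.68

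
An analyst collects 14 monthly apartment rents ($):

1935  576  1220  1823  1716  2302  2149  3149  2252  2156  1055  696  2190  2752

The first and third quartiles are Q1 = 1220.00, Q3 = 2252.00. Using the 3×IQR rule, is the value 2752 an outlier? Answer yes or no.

no

IQR = Q3 − Q1 = 2252.00 − 1220.00 = 1032.00.
Lower fence = Q1 − 3·IQR = 1220.00 − 3096.00 = -1876.00.
Upper fence = Q3 + 3·IQR = 2252.00 + 3096.00 = 5348.00.
2752 lies within [-1876.00, 5348.00].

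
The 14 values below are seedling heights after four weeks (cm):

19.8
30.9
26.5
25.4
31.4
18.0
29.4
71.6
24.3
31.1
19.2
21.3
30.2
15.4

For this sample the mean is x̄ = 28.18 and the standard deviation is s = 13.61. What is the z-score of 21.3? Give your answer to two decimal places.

-0.51

z = (21.3 − 28.18) / 13.61 = -0.51.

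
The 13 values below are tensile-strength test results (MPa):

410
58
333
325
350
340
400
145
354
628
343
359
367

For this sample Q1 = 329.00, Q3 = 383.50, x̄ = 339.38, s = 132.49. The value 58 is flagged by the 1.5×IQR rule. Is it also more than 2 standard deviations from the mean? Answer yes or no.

z = (58 − 339.38) / 132.49 = -2.12.
|z| = 2.12 > 2.

yes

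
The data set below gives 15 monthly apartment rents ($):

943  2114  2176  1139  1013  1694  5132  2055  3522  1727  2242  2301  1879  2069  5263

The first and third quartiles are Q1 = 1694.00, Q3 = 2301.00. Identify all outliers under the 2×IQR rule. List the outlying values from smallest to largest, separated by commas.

IQR = Q3 − Q1 = 2301.00 − 1694.00 = 607.00.
Lower fence = Q1 − 2·IQR = 1694.00 − 1214.00 = 480.00.
Upper fence = Q3 + 2·IQR = 2301.00 + 1214.00 = 3515.00.
3522 > 3515.00 → outlier.
5132 > 3515.00 → outlier.
5263 > 3515.00 → outlier.
All remaining values lie within [480.00, 3515.00].

3522, 5132, 5263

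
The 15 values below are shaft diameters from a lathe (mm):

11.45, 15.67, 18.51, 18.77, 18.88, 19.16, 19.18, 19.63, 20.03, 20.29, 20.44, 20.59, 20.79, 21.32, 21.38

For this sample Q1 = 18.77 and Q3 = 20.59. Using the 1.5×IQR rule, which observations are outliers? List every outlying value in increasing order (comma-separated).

11.45, 15.67

IQR = Q3 − Q1 = 20.59 − 18.77 = 1.82.
Lower fence = Q1 − 1.5·IQR = 18.77 − 2.73 = 16.04.
Upper fence = Q3 + 1.5·IQR = 20.59 + 2.73 = 23.32.
11.45 < 16.04 → outlier.
15.67 < 16.04 → outlier.
All remaining values lie within [16.04, 23.32].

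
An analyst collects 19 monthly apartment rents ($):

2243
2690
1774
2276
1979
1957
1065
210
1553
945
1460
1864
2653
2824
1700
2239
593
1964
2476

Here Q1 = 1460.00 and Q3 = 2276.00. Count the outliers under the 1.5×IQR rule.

1

IQR = 816.00; fences at 1460.00 − 1224.00 = 236.00 and 2276.00 + 1224.00 = 3500.00.
Outside the cutoffs: 210.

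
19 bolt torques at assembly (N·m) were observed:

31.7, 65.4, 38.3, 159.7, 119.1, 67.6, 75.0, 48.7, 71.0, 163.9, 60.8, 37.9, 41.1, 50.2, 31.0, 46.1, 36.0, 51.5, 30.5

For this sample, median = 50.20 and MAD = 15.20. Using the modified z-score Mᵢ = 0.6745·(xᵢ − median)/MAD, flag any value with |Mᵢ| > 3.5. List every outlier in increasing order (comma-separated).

|Mᵢ| > 3.5 ⇔ |xᵢ − 50.20| > 3.5·15.20/0.6745 = 78.87.
So outliers lie outside [-28.67, 129.07].
159.7: M = 4.86 → outlier.
163.9: M = 5.05 → outlier.

159.7, 163.9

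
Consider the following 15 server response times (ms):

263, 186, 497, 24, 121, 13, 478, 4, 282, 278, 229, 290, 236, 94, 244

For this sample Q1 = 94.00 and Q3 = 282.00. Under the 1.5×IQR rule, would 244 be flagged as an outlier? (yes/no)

IQR = Q3 − Q1 = 282.00 − 94.00 = 188.00.
Lower fence = Q1 − 1.5·IQR = 94.00 − 282.00 = -188.00.
Upper fence = Q3 + 1.5·IQR = 282.00 + 282.00 = 564.00.
244 lies within [-188.00, 564.00].

no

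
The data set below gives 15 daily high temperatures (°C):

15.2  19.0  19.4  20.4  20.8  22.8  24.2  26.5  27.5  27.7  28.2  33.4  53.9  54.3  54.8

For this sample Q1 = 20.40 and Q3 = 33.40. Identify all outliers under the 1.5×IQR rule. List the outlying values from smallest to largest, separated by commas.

53.9, 54.3, 54.8

IQR = Q3 − Q1 = 33.40 − 20.40 = 13.00.
Lower fence = Q1 − 1.5·IQR = 20.40 − 19.50 = 0.90.
Upper fence = Q3 + 1.5·IQR = 33.40 + 19.50 = 52.90.
53.9 > 52.90 → outlier.
54.3 > 52.90 → outlier.
54.8 > 52.90 → outlier.
All remaining values lie within [0.90, 52.90].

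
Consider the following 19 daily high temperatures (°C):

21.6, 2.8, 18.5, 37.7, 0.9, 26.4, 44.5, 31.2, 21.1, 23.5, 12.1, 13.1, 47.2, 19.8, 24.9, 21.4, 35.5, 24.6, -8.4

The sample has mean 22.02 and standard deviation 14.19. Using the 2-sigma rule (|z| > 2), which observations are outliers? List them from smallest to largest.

Cutoffs at x̄ ± 2s: 22.02 ± 2·14.19 = [-6.36, 50.40].
-8.4: z = -2.14, |z| > 2 → outlier.
Every other value lies within [-6.36, 50.40].

-8.4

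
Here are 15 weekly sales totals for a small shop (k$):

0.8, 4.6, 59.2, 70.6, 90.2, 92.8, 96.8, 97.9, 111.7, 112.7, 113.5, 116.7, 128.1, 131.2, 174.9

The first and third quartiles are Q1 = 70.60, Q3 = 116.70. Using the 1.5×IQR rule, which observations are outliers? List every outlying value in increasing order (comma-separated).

0.8

IQR = Q3 − Q1 = 116.70 − 70.60 = 46.10.
Lower fence = Q1 − 1.5·IQR = 70.60 − 69.15 = 1.45.
Upper fence = Q3 + 1.5·IQR = 116.70 + 69.15 = 185.85.
0.8 < 1.45 → outlier.
All remaining values lie within [1.45, 185.85].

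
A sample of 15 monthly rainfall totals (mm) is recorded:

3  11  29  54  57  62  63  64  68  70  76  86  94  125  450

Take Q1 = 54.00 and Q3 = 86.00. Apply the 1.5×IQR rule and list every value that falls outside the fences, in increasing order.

3, 450

IQR = Q3 − Q1 = 86.00 − 54.00 = 32.00.
Lower fence = Q1 − 1.5·IQR = 54.00 − 48.00 = 6.00.
Upper fence = Q3 + 1.5·IQR = 86.00 + 48.00 = 134.00.
3 < 6.00 → outlier.
450 > 134.00 → outlier.
All remaining values lie within [6.00, 134.00].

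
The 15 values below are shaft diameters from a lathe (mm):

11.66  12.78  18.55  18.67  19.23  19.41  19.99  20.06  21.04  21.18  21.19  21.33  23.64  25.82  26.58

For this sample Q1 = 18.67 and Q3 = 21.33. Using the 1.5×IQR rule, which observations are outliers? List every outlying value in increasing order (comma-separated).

IQR = Q3 − Q1 = 21.33 − 18.67 = 2.66.
Lower fence = Q1 − 1.5·IQR = 18.67 − 3.99 = 14.68.
Upper fence = Q3 + 1.5·IQR = 21.33 + 3.99 = 25.32.
11.66 < 14.68 → outlier.
12.78 < 14.68 → outlier.
25.82 > 25.32 → outlier.
26.58 > 25.32 → outlier.
All remaining values lie within [14.68, 25.32].

11.66, 12.78, 25.82, 26.58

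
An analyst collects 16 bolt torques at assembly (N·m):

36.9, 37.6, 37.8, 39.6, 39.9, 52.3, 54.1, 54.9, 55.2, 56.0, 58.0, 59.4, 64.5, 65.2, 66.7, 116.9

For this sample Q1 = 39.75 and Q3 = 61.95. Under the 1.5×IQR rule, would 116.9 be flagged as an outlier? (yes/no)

yes

IQR = Q3 − Q1 = 61.95 − 39.75 = 22.20.
Lower fence = Q1 − 1.5·IQR = 39.75 − 33.30 = 6.45.
Upper fence = Q3 + 1.5·IQR = 61.95 + 33.30 = 95.25.
116.9 lies above the upper fence.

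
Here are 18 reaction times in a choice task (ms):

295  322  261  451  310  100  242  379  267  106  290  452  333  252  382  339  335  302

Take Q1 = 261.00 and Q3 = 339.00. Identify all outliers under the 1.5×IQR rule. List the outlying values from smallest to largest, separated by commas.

IQR = Q3 − Q1 = 339.00 − 261.00 = 78.00.
Lower fence = Q1 − 1.5·IQR = 261.00 − 117.00 = 144.00.
Upper fence = Q3 + 1.5·IQR = 339.00 + 117.00 = 456.00.
100 < 144.00 → outlier.
106 < 144.00 → outlier.
All remaining values lie within [144.00, 456.00].

100, 106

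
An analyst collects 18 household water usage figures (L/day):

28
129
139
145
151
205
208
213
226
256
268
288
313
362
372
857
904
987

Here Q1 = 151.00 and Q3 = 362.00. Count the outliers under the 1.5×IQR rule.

3

IQR = 211.00; fences at 151.00 − 316.50 = -165.50 and 362.00 + 316.50 = 678.50.
Outside the cutoffs: 857, 904, 987.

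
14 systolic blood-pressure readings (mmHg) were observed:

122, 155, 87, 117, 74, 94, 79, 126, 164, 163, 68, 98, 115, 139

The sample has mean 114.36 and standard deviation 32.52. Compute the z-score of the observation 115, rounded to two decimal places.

0.02

z = (115 − 114.36) / 32.52 = 0.02.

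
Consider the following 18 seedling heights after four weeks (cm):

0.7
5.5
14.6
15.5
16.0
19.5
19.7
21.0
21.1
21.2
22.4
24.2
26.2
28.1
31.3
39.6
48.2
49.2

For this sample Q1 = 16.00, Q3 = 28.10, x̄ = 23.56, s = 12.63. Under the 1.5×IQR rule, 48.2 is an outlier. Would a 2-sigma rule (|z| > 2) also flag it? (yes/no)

no

z = (48.2 − 23.56) / 12.63 = 1.95.
|z| = 1.95 ≤ 2.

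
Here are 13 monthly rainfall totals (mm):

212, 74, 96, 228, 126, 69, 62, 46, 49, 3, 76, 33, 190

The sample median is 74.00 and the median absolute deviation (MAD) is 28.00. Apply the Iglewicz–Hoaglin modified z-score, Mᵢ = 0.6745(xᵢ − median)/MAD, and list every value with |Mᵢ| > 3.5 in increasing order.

228

|Mᵢ| > 3.5 ⇔ |xᵢ − 74.00| > 3.5·28.00/0.6745 = 145.29.
So outliers lie outside [-71.29, 219.29].
228: M = 3.71 → outlier.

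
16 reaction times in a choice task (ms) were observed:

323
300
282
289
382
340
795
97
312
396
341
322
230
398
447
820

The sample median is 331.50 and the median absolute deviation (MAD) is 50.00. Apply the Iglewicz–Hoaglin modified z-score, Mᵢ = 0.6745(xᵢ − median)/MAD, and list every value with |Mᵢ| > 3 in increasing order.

|Mᵢ| > 3 ⇔ |xᵢ − 331.50| > 3·50.00/0.6745 = 222.39.
So outliers lie outside [109.11, 553.89].
97: M = -3.16 → outlier.
795: M = 6.25 → outlier.
820: M = 6.59 → outlier.

97, 795, 820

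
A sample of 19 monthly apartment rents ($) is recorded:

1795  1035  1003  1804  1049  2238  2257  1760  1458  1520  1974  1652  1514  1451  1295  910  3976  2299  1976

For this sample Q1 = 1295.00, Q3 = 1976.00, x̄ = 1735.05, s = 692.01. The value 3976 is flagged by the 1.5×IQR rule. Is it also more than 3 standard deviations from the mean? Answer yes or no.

z = (3976 − 1735.05) / 692.01 = 3.24.
|z| = 3.24 > 3.

yes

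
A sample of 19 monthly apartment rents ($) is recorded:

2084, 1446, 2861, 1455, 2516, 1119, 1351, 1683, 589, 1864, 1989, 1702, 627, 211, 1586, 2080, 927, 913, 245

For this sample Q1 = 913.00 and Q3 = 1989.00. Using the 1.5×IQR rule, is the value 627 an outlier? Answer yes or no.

IQR = Q3 − Q1 = 1989.00 − 913.00 = 1076.00.
Lower fence = Q1 − 1.5·IQR = 913.00 − 1614.00 = -701.00.
Upper fence = Q3 + 1.5·IQR = 1989.00 + 1614.00 = 3603.00.
627 lies within [-701.00, 3603.00].

no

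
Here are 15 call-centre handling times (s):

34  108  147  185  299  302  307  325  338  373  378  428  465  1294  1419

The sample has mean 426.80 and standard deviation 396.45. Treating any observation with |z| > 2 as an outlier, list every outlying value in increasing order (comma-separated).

1294, 1419

Cutoffs at x̄ ± 2s: 426.80 ± 2·396.45 = [-366.10, 1219.70].
1294: z = 2.19, |z| > 2 → outlier.
1419: z = 2.50, |z| > 2 → outlier.
Every other value lies within [-366.10, 1219.70].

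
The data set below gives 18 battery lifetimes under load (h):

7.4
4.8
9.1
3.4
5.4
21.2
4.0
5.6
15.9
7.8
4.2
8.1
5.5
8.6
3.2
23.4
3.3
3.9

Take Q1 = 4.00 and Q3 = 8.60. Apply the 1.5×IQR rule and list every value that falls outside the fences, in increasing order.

15.9, 21.2, 23.4

IQR = Q3 − Q1 = 8.60 − 4.00 = 4.60.
Lower fence = Q1 − 1.5·IQR = 4.00 − 6.90 = -2.90.
Upper fence = Q3 + 1.5·IQR = 8.60 + 6.90 = 15.50.
15.9 > 15.50 → outlier.
21.2 > 15.50 → outlier.
23.4 > 15.50 → outlier.
All remaining values lie within [-2.90, 15.50].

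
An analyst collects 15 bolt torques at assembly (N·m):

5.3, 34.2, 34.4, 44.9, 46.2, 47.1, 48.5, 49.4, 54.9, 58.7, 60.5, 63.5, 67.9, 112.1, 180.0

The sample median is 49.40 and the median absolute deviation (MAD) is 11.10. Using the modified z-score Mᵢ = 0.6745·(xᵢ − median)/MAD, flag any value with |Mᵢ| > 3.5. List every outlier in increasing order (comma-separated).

112.1, 180.0

|Mᵢ| > 3.5 ⇔ |xᵢ − 49.40| > 3.5·11.10/0.6745 = 57.60.
So outliers lie outside [-8.20, 107.00].
112.1: M = 3.81 → outlier.
180.0: M = 7.94 → outlier.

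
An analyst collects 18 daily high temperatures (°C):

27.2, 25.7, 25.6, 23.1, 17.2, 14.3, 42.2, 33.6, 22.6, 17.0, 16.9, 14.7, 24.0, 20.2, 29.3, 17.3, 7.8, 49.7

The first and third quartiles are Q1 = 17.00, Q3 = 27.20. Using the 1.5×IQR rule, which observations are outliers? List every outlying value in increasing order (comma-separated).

49.7

IQR = Q3 − Q1 = 27.20 − 17.00 = 10.20.
Lower fence = Q1 − 1.5·IQR = 17.00 − 15.30 = 1.70.
Upper fence = Q3 + 1.5·IQR = 27.20 + 15.30 = 42.50.
49.7 > 42.50 → outlier.
All remaining values lie within [1.70, 42.50].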